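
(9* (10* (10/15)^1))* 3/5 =36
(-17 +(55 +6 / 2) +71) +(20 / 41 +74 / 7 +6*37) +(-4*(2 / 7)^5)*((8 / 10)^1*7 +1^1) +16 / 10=1194218672 / 3445435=346.61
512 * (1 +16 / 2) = 4608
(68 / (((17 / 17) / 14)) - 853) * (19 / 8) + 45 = 2241 / 8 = 280.12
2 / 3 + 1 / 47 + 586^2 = 48418933 / 141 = 343396.69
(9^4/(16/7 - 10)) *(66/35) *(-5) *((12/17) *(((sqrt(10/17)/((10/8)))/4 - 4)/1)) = -384912/17 + 96228 *sqrt(170)/1445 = -21773.61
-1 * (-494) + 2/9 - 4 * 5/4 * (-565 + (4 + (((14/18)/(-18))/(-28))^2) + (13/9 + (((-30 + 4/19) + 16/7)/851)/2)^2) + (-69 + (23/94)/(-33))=8954901763648828811143/2781012602571077952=3220.01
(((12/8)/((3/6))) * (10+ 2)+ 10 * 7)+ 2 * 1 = 108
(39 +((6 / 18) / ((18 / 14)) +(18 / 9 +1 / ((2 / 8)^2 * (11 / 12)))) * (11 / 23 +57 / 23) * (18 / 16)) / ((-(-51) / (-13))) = -2063581 / 77418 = -26.66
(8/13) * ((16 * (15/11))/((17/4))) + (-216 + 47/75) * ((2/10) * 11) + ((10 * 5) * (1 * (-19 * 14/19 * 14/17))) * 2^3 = -4633267373/911625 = -5082.43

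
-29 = -29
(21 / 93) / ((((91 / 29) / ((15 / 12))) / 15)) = 2175 / 1612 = 1.35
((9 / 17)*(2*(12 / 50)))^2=11664 / 180625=0.06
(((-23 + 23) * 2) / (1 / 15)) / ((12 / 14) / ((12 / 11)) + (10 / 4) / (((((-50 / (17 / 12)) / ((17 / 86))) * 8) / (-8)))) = 0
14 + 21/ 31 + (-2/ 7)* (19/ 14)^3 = 4157191/ 297724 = 13.96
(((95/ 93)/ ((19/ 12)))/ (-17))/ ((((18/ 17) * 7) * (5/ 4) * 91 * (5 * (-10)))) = 0.00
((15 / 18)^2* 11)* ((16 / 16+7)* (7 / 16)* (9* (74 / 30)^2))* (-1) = -105413 / 72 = -1464.07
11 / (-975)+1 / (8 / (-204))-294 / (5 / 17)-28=-2053567 / 1950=-1053.11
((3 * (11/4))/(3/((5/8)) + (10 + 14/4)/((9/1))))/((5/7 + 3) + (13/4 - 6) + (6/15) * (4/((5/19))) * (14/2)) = 2750/91401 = 0.03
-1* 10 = -10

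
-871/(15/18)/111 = -1742/185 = -9.42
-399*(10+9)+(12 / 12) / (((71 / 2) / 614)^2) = -36707837 / 5041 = -7281.86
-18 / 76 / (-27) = 1 / 114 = 0.01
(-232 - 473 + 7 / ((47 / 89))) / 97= -32512 / 4559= -7.13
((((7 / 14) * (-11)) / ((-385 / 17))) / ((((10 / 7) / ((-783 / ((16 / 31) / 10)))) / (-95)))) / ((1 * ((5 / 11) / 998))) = 43034742531 / 80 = 537934281.64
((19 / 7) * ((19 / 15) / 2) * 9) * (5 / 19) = 57 / 14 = 4.07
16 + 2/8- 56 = -159/4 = -39.75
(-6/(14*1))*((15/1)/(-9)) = 5/7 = 0.71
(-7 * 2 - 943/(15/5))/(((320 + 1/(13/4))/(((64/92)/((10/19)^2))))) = -2.57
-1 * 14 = -14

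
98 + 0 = 98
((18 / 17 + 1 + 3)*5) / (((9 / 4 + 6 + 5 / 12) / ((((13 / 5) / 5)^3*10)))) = 43602 / 10625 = 4.10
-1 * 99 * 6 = -594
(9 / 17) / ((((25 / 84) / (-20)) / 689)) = -2083536 / 85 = -24512.19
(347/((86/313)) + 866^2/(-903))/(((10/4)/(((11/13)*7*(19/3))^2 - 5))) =1665515930116/6867315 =242527.96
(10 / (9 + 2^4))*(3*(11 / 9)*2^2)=5.87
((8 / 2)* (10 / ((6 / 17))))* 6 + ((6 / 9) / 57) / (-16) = 930239 / 1368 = 680.00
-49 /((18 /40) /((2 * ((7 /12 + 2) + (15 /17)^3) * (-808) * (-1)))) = -76334563760 /132651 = -575454.11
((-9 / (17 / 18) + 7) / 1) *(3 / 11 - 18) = 8385 / 187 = 44.84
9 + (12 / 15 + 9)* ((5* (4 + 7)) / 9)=68.89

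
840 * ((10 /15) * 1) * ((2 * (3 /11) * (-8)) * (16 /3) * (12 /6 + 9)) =-143360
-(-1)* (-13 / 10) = -13 / 10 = -1.30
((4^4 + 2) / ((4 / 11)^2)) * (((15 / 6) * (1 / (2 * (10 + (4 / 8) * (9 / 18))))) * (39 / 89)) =3043755 / 29192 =104.27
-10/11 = -0.91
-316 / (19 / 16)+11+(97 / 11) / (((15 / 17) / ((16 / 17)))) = -770267 / 3135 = -245.70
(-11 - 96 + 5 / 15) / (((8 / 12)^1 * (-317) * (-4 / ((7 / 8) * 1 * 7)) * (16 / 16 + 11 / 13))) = -3185 / 7608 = -0.42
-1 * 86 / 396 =-43 / 198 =-0.22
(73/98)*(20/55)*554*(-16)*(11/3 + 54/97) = -1590502976/156849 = -10140.35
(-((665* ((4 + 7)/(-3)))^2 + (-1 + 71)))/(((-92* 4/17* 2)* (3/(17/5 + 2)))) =181933507/736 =247192.26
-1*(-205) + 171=376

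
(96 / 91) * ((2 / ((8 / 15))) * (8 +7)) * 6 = 32400 / 91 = 356.04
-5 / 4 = -1.25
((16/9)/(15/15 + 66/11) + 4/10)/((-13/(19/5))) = -3914/20475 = -0.19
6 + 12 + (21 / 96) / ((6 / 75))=1327 / 64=20.73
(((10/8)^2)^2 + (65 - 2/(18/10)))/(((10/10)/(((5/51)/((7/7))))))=764125/117504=6.50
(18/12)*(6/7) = 9/7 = 1.29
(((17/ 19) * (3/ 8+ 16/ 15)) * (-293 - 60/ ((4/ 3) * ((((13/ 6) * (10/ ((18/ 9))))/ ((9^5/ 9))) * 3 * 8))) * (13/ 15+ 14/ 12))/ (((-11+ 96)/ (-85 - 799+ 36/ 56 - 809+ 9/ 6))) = 74534.02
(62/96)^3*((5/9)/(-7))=-148955/6967296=-0.02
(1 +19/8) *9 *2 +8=275/4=68.75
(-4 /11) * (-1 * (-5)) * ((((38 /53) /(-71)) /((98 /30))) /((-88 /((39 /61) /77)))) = -55575 /104793954419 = -0.00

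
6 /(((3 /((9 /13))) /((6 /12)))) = 9 /13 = 0.69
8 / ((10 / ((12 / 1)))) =48 / 5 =9.60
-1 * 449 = -449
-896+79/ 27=-893.07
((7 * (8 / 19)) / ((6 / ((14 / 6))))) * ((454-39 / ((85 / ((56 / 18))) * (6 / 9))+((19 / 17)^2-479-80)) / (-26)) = 14995372 / 3212235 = 4.67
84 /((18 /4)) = 56 /3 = 18.67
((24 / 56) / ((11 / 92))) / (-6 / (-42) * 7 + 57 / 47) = 3243 / 2002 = 1.62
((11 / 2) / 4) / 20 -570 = -91189 / 160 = -569.93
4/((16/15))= 15/4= 3.75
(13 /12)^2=169 /144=1.17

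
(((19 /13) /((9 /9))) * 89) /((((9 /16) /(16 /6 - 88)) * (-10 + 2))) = 865792 /351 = 2466.64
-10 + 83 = 73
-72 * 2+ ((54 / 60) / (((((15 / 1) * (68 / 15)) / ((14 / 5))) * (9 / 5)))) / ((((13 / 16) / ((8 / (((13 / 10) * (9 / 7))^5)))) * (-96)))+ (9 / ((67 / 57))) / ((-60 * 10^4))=-28048565463399065114161 / 194781468387659400000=-144.00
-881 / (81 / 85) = -74885 / 81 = -924.51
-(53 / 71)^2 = -2809 / 5041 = -0.56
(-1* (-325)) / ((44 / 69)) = 22425 / 44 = 509.66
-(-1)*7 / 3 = 7 / 3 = 2.33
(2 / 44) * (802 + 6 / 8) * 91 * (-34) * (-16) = 19869668 / 11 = 1806333.45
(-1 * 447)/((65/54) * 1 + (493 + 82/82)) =-24138/26741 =-0.90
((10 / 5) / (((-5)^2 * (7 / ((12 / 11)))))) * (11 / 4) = 6 / 175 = 0.03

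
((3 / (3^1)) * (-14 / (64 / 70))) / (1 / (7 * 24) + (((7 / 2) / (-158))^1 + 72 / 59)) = -23980845 / 1885798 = -12.72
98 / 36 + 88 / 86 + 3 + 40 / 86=5581 / 774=7.21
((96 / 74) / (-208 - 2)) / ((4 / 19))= -38 / 1295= -0.03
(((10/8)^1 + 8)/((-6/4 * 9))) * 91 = -3367/54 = -62.35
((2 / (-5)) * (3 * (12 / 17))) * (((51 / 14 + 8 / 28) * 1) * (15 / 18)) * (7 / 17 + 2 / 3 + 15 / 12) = -26125 / 4046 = -6.46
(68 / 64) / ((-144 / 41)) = -697 / 2304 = -0.30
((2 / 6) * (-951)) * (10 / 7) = -3170 / 7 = -452.86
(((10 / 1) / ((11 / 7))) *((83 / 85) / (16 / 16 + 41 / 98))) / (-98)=-1162 / 25993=-0.04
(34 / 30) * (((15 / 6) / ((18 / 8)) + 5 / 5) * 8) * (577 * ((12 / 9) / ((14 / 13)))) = 38765168 / 2835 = 13673.78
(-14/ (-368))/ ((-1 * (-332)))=7/ 61088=0.00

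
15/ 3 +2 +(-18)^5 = -1889561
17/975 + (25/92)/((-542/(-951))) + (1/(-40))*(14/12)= 15073537/32411600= 0.47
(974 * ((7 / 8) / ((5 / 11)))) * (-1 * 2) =-37499 / 10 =-3749.90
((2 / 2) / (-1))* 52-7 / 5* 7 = -309 / 5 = -61.80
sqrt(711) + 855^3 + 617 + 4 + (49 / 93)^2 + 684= 3 *sqrt(79) + 5405864406721 / 8649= 625027706.94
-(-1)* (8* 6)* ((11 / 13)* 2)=1056 / 13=81.23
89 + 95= 184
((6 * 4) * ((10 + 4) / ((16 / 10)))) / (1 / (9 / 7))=270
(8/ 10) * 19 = 76/ 5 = 15.20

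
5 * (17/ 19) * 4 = 340/ 19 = 17.89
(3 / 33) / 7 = 1 / 77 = 0.01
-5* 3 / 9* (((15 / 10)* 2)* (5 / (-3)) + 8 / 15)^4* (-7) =141057847 / 30375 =4643.88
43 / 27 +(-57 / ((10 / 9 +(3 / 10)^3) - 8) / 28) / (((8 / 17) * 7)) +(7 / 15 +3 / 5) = 4492636423 / 1634090220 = 2.75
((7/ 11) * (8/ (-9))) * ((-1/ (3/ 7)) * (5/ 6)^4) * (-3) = -30625/ 16038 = -1.91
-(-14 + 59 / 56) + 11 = 23.95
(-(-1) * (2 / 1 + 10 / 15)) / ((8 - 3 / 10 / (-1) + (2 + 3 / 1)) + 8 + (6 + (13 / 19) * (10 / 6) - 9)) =1520 / 11081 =0.14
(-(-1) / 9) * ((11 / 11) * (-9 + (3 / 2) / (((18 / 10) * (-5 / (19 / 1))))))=-73 / 54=-1.35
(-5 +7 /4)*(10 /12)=-2.71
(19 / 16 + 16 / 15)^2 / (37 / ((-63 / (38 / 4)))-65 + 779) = 2048767 / 285635200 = 0.01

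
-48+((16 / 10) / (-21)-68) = -12188 / 105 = -116.08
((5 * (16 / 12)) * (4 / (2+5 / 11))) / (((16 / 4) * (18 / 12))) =440 / 243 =1.81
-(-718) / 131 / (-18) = -359 / 1179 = -0.30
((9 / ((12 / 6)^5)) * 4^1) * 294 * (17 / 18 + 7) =21021 / 8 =2627.62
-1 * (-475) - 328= 147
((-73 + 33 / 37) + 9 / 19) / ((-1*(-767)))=-50359 / 539201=-0.09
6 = 6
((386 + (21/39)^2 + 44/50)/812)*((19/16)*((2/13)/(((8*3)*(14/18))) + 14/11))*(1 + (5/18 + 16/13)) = 93573472558441/51429541363200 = 1.82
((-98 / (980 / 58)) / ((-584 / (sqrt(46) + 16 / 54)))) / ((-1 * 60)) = -29 * sqrt(46) / 175200 - 29 / 591300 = -0.00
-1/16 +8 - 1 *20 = -193/16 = -12.06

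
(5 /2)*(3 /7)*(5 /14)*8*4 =600 /49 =12.24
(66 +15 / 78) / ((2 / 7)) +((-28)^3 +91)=-1124725 / 52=-21629.33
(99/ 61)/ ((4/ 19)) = 1881/ 244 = 7.71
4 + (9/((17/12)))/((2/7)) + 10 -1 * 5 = 531/17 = 31.24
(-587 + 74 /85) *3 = -149463 /85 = -1758.39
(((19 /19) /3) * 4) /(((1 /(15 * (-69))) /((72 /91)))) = -99360 /91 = -1091.87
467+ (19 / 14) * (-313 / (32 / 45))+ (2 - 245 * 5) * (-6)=3229025 / 448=7207.65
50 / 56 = 25 / 28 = 0.89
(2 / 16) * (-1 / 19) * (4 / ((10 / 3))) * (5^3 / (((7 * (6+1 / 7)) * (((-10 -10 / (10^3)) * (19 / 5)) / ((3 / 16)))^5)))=556182861328125 / 8327610357283535738420768768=0.00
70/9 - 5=2.78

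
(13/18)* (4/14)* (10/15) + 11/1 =2105/189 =11.14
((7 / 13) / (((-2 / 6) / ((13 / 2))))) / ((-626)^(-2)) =-4114698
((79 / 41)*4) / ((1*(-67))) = -316 / 2747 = -0.12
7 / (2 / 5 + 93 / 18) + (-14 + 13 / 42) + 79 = 66.57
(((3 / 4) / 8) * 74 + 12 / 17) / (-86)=-2079 / 23392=-0.09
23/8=2.88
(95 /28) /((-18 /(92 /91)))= -0.19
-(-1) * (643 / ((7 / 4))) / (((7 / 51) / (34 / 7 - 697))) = -635528340 / 343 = -1852852.30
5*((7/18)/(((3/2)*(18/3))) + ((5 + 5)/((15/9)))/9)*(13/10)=1495/324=4.61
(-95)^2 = 9025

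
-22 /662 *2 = -22 /331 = -0.07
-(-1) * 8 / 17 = 8 / 17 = 0.47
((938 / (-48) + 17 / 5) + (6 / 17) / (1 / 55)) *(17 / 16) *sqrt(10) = 6671 *sqrt(10) / 1920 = 10.99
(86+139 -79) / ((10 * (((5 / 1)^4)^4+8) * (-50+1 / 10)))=-146 / 76141357425867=-0.00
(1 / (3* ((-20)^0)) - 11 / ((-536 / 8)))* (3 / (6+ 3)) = 100 / 603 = 0.17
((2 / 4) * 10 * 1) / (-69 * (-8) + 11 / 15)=0.01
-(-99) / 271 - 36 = -9657 / 271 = -35.63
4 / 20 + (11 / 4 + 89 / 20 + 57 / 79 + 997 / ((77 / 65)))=25844991 / 30415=849.74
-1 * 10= -10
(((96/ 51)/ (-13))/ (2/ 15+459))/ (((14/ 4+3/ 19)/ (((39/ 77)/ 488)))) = -6840/ 76438888757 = -0.00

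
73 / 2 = 36.50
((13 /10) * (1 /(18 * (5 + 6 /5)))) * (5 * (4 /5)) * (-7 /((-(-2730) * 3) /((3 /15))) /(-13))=1 /1632150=0.00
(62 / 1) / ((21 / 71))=209.62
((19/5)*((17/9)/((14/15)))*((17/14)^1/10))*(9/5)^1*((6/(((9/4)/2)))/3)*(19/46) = 104329/84525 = 1.23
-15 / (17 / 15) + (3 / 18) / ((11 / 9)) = -4899 / 374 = -13.10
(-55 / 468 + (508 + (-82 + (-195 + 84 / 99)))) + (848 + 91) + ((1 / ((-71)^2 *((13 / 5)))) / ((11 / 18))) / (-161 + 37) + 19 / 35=1171.27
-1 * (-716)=716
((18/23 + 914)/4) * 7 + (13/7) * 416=382124/161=2373.44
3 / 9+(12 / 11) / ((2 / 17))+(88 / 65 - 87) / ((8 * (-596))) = 98428351 / 10227360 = 9.62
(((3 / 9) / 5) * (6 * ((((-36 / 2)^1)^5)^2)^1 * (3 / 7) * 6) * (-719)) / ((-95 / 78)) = 7208601948126978048 / 3325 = 2168000585902850.54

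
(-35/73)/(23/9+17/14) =-882/6935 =-0.13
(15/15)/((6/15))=5/2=2.50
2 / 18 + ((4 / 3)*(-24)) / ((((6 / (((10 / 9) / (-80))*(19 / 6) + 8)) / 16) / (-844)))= 46413257 / 81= 573003.17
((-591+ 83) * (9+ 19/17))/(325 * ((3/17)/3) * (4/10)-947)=87376/15969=5.47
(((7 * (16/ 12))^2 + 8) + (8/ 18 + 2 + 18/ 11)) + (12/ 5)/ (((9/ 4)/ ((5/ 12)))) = 1096/ 11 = 99.64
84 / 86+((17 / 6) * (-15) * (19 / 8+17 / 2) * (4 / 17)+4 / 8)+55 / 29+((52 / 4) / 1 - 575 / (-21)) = -6808175 / 104748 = -65.00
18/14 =9/7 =1.29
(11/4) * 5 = 55/4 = 13.75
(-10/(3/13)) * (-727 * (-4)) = -378040/3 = -126013.33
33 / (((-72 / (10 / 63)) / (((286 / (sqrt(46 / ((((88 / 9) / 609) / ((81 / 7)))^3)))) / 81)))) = -692120 * sqrt(22011) / 52457121631089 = -0.00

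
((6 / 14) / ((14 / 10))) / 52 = 15 / 2548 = 0.01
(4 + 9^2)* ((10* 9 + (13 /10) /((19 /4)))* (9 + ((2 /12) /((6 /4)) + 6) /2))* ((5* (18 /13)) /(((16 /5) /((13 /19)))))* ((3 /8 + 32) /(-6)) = -1600380425 /2166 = -738864.46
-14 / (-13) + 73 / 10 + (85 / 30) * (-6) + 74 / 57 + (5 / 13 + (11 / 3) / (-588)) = -15133123 / 2178540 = -6.95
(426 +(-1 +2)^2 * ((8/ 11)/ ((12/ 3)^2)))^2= 87853129/ 484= 181514.73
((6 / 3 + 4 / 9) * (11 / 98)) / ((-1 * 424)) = -121 / 186984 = -0.00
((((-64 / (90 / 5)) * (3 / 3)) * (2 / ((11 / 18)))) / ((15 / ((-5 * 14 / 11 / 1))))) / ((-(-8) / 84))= 6272 / 121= 51.83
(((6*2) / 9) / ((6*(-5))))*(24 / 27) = -16 / 405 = -0.04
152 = 152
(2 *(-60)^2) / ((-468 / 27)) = -5400 / 13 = -415.38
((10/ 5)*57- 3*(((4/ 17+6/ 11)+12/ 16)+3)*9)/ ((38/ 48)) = -10.52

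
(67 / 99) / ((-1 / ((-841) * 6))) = 112694 / 33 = 3414.97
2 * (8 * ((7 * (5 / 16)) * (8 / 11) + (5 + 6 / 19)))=23096 / 209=110.51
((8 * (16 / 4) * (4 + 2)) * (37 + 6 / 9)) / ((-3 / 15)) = -36160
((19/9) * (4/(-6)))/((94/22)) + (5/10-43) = -108701/2538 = -42.83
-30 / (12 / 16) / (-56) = 5 / 7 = 0.71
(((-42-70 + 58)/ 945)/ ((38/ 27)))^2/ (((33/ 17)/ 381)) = 1573911/ 4864475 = 0.32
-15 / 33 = -5 / 11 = -0.45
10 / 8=5 / 4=1.25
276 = 276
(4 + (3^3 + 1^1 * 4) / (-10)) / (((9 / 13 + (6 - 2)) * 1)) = 117 / 610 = 0.19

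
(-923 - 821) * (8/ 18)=-6976/ 9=-775.11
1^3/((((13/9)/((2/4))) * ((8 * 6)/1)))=3/416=0.01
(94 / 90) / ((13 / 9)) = 47 / 65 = 0.72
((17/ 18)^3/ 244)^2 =24137569/ 2024951768064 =0.00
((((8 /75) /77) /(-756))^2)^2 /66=8 /46834847540466239731640625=0.00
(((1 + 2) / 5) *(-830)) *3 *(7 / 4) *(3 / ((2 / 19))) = -298053 / 4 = -74513.25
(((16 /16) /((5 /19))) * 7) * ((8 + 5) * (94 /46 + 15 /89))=7828912 /10235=764.92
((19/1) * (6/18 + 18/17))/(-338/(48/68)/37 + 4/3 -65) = -99826/289119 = -0.35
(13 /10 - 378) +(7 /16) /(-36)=-1084931 /2880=-376.71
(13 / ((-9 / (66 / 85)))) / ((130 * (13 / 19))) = -209 / 16575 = -0.01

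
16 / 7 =2.29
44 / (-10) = -22 / 5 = -4.40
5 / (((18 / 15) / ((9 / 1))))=75 / 2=37.50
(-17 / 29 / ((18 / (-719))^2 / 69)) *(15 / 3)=-1010658755 / 3132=-322687.98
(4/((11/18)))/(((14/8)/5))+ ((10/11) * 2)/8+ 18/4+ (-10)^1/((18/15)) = 317/21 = 15.10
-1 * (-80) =80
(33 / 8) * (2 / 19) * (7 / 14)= 33 / 152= 0.22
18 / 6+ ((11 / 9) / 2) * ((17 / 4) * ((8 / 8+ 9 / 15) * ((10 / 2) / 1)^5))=116902 / 9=12989.11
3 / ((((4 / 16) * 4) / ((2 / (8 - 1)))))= 6 / 7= 0.86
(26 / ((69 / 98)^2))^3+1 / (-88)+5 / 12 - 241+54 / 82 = 56081569356700045849 / 389368732396248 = 144032.03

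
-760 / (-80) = 19 / 2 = 9.50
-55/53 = -1.04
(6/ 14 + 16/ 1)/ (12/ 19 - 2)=-2185/ 182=-12.01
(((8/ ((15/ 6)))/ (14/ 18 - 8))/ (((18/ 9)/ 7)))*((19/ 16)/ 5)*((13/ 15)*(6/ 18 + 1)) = -266/ 625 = -0.43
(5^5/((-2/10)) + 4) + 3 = -15618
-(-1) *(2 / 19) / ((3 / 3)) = 2 / 19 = 0.11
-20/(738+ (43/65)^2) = -0.03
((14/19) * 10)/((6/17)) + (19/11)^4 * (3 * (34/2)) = 396265937/834537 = 474.83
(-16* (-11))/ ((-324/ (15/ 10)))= -22/ 27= -0.81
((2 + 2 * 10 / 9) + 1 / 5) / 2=199 / 90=2.21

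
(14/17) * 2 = 28/17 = 1.65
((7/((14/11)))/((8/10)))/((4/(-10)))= -275/16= -17.19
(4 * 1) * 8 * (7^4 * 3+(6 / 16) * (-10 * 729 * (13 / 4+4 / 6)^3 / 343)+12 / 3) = 590783941 / 2744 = 215300.27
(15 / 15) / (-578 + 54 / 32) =-16 / 9221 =-0.00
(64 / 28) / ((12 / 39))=52 / 7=7.43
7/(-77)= -1/11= -0.09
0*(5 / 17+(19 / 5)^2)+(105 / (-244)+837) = 204123 / 244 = 836.57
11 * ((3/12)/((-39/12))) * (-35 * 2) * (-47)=-36190/13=-2783.85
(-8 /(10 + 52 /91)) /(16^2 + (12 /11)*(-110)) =-7 /1258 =-0.01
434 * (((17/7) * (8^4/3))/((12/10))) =10792960/9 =1199217.78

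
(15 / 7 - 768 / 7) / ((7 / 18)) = -13554 / 49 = -276.61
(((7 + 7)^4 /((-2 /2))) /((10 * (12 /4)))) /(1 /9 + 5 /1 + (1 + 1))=-7203 /40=-180.08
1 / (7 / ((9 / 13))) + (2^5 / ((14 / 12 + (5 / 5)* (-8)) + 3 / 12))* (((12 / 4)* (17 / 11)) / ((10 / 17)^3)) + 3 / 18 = -110.46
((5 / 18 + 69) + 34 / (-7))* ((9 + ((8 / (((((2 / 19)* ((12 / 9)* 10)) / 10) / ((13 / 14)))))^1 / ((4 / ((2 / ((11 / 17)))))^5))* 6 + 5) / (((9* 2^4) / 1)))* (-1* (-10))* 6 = 148597839737495 / 54546041088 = 2724.26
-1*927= -927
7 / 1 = 7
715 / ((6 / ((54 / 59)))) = 6435 / 59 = 109.07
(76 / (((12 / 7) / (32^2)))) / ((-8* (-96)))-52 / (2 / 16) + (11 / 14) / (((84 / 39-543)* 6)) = -632340445 / 1771812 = -356.89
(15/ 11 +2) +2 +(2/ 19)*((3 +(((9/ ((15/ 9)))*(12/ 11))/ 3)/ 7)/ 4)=79733/ 14630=5.45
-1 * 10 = -10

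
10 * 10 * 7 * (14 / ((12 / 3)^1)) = 2450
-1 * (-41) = 41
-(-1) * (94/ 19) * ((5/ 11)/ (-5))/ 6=-47/ 627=-0.07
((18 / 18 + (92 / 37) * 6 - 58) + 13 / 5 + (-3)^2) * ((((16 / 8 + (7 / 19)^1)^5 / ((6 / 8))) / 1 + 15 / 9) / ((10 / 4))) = -1231.82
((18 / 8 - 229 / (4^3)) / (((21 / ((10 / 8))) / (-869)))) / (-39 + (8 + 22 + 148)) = 369325 / 747264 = 0.49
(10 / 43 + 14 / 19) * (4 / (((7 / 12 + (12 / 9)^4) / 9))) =9237888 / 991021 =9.32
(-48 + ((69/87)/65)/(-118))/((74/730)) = -779396399/1645982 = -473.51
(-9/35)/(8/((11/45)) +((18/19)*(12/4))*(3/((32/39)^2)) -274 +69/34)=16372224/14426213935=0.00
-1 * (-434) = 434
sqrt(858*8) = 4*sqrt(429) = 82.85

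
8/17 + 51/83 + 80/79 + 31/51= 904754/334407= 2.71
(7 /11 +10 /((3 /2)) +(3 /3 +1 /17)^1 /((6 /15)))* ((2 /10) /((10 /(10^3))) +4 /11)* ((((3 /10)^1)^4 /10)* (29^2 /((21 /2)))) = 84500316 /6428125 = 13.15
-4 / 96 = -0.04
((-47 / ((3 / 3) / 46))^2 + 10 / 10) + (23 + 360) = 4674628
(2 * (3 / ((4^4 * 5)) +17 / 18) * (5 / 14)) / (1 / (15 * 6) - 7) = -54535 / 563584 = -0.10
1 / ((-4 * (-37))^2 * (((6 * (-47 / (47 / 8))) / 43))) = -43 / 1051392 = -0.00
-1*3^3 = -27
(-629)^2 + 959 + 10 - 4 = 396606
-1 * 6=-6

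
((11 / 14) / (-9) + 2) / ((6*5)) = 0.06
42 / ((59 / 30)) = 1260 / 59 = 21.36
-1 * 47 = -47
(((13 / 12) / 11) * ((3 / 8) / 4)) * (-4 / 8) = -13 / 2816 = -0.00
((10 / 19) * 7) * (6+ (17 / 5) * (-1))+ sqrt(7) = sqrt(7)+ 182 / 19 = 12.22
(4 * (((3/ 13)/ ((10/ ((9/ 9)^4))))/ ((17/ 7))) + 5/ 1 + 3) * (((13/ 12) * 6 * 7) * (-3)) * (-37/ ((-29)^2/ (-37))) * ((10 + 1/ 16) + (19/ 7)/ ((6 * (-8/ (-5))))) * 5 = -5283284501/ 57188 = -92384.50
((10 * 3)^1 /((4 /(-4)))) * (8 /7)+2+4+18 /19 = -3636 /133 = -27.34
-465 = -465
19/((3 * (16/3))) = 19/16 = 1.19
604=604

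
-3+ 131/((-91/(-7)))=92/13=7.08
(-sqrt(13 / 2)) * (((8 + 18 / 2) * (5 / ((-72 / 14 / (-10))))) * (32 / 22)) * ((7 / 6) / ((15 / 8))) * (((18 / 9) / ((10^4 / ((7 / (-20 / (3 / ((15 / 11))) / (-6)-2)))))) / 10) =0.11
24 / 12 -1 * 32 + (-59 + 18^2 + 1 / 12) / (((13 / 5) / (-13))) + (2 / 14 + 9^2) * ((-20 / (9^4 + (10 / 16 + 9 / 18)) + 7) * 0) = -16265 / 12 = -1355.42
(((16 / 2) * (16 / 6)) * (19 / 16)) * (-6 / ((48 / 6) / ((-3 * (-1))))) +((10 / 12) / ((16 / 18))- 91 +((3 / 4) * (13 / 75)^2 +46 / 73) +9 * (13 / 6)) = -277932527 / 2190000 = -126.91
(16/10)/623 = 8/3115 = 0.00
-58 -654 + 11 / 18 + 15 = -12535 / 18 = -696.39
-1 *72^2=-5184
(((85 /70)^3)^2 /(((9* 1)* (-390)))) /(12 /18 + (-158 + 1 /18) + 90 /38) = 458613811 /77786921110080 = 0.00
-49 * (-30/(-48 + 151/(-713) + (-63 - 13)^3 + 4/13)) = -13625430/4069312567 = -0.00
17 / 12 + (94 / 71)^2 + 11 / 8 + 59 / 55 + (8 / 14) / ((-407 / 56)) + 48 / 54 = 4747387891 / 738607320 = 6.43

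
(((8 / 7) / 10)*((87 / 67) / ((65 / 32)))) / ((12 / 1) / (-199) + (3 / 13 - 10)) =-2216064 / 298155025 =-0.01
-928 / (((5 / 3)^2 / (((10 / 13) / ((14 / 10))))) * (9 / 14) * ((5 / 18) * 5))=-66816 / 325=-205.59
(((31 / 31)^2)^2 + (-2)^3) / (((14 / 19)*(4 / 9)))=-171 / 8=-21.38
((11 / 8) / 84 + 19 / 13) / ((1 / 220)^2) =39055775 / 546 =71530.72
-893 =-893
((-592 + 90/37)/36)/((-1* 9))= 10907/5994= 1.82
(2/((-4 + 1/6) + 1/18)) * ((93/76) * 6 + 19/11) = -2007/418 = -4.80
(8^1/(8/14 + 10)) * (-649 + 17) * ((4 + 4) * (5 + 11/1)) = -2265088/37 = -61218.59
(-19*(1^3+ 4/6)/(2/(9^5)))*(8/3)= -2493180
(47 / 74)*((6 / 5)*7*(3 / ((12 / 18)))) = 8883 / 370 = 24.01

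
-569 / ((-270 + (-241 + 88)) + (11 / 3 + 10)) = 1.39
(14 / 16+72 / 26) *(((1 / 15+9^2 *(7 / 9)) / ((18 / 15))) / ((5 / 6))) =179267 / 780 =229.83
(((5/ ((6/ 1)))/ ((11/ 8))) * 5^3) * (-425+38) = -322500/ 11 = -29318.18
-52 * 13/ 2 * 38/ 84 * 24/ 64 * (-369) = 1184859/ 56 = 21158.20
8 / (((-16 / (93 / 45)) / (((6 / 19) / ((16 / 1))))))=-31 / 1520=-0.02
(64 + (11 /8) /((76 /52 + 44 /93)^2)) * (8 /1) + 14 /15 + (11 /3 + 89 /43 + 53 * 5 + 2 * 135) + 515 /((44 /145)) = 142521009831421 /51754912660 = 2753.77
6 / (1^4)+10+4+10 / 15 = 62 / 3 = 20.67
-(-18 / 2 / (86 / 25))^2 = -50625 / 7396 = -6.84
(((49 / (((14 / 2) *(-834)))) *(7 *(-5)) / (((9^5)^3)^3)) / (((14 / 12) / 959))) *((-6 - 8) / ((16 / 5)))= -1174775 / 9705495487713536217591233997178120802126091288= -0.00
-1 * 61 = -61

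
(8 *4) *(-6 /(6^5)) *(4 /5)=-8 /405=-0.02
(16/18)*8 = 64/9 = 7.11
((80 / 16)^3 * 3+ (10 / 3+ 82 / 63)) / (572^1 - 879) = -23917 / 19341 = -1.24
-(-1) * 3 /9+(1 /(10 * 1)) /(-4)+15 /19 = 2503 /2280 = 1.10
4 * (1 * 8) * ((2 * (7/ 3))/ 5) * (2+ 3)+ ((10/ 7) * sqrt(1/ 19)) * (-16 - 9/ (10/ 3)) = 448/ 3 - 187 * sqrt(19)/ 133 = 143.20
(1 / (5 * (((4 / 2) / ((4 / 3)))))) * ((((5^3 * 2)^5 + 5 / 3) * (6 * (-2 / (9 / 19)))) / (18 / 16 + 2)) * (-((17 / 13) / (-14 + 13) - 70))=-73387500000125248 / 975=-75269230769359.23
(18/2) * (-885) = -7965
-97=-97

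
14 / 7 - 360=-358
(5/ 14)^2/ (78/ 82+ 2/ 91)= 13325/ 101668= 0.13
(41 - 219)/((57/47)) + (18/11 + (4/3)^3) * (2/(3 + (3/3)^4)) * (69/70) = -544727/3762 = -144.80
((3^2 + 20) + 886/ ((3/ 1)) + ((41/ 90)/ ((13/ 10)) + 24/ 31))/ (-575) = -1180436/ 2085525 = -0.57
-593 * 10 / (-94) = 2965 / 47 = 63.09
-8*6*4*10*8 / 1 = -15360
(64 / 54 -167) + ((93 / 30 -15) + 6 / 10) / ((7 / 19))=-371359 / 1890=-196.49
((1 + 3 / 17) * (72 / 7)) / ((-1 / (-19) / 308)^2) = 7044871680 / 17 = 414404216.47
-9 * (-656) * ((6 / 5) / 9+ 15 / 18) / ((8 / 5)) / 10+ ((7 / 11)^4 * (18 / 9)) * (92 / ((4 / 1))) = 364.24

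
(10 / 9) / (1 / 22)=220 / 9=24.44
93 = 93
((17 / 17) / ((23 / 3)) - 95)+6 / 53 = -115508 / 1219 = -94.76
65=65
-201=-201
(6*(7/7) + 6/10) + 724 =3653/5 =730.60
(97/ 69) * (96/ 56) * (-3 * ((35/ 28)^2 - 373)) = 247059/ 92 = 2685.42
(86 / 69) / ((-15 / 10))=-172 / 207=-0.83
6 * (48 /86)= 144 /43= 3.35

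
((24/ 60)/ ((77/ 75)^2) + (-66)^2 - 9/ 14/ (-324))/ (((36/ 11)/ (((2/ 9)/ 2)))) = 1859686975/ 12573792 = 147.90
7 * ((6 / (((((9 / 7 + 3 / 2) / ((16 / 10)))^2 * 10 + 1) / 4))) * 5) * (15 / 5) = 15805440 / 196397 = 80.48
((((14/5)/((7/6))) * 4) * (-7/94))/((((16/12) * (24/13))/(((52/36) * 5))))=-1183/564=-2.10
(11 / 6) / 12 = 11 / 72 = 0.15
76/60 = 19/15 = 1.27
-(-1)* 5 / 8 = 5 / 8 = 0.62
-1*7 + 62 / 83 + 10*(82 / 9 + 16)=182909 / 747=244.86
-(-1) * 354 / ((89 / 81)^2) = 2322594 / 7921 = 293.22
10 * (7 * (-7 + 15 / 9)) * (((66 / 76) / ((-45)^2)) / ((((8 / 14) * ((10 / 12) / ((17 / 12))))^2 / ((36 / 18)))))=-1090397 / 384750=-2.83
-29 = -29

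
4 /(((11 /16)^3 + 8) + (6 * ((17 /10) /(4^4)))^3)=8388608000 /17458820651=0.48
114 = 114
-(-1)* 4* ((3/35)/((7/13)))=156/245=0.64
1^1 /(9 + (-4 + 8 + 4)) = 1 /17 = 0.06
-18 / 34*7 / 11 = -63 / 187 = -0.34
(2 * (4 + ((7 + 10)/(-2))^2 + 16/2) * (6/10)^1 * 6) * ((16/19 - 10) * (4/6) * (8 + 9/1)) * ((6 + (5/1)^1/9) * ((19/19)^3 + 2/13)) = -117627828/247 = -476226.02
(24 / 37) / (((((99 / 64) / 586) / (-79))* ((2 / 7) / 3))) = -82958848 / 407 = -203830.09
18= 18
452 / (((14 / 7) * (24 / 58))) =3277 / 6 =546.17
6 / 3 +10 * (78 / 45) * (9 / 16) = 47 / 4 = 11.75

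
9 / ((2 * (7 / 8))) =36 / 7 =5.14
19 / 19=1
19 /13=1.46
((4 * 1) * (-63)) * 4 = -1008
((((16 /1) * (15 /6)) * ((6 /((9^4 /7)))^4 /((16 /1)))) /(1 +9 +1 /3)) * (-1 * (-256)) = 24586240 /236393522034597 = 0.00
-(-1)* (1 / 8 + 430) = 3441 / 8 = 430.12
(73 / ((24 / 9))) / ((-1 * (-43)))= 219 / 344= 0.64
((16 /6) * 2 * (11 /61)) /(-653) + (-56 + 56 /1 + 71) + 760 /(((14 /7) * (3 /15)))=1971.00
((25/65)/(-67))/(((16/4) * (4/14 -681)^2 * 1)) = -49/15821000780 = -0.00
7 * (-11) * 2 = -154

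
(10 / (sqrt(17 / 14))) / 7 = 1.30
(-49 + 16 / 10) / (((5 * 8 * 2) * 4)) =-237 / 1600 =-0.15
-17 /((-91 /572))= 748 /7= 106.86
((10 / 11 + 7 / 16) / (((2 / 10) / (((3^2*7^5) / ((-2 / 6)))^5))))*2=-22802799651449275281338483519565 / 88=-259122723311923582742482800000.00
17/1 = 17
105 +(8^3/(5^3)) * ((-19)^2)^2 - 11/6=400423487/750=533897.98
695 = 695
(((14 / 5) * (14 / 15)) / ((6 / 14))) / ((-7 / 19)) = -3724 / 225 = -16.55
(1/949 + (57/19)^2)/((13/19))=162298/12337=13.16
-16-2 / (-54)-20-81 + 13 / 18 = -6277 / 54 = -116.24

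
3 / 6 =1 / 2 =0.50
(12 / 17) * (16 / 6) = 32 / 17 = 1.88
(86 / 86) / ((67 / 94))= 94 / 67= 1.40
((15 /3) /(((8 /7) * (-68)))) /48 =-35 /26112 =-0.00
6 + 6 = 12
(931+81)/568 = 1.78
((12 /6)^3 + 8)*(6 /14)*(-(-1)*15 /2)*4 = 1440 /7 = 205.71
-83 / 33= -2.52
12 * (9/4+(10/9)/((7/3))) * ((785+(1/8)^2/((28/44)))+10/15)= 241816901/9408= 25703.33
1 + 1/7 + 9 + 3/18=433/42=10.31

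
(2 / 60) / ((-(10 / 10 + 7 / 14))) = -0.02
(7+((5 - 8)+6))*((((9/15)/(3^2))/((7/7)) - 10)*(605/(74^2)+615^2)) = -308602945045/8214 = -37570360.97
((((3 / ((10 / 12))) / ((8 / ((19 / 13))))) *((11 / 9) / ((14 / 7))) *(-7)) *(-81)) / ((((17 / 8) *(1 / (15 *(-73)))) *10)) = -25952157 / 2210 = -11743.06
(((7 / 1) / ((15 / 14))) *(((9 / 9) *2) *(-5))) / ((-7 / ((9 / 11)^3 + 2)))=94948 / 3993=23.78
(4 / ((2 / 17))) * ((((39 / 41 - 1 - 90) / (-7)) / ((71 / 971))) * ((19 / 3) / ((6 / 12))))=65235664 / 861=75767.32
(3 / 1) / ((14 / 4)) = 6 / 7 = 0.86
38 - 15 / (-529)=20117 / 529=38.03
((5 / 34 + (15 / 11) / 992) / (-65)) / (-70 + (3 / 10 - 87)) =27535 / 1889450992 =0.00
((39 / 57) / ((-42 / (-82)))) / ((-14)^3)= -533 / 1094856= -0.00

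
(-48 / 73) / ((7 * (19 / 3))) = -144 / 9709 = -0.01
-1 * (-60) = 60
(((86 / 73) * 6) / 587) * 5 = 2580 / 42851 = 0.06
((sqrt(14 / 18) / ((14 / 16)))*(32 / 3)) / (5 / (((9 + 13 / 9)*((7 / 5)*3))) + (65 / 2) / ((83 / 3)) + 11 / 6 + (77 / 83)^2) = 165776896*sqrt(7) / 162479271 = 2.70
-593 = -593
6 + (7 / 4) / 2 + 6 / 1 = 103 / 8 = 12.88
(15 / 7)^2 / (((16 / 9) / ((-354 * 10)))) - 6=-1793301 / 196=-9149.49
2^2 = 4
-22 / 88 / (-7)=1 / 28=0.04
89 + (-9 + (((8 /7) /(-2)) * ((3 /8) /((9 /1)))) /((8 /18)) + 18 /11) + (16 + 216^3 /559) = 6241462785 /344344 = 18125.66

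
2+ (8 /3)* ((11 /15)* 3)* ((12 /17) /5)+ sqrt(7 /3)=sqrt(21) /3+ 1202 /425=4.36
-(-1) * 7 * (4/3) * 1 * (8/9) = 224/27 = 8.30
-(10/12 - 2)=7/6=1.17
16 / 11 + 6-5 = 27 / 11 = 2.45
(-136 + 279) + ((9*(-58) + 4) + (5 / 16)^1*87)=-5565 / 16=-347.81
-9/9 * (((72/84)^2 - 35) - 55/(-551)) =922434/26999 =34.17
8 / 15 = 0.53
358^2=128164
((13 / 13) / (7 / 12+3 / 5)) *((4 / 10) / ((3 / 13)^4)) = 228488 / 1917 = 119.19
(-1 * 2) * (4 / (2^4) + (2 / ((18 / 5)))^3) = -0.84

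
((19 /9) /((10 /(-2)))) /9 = -19 /405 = -0.05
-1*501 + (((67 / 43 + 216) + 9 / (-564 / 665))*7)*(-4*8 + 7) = -296817209 / 8084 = -36716.63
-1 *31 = -31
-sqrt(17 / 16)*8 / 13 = -2*sqrt(17) / 13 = -0.63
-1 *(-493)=493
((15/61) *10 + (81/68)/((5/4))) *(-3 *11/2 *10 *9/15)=-1751409/5185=-337.78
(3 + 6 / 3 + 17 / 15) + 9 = 227 / 15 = 15.13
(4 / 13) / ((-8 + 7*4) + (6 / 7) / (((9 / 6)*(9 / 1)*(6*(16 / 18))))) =336 / 21853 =0.02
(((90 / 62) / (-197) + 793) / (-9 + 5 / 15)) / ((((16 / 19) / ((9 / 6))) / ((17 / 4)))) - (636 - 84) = -12648469017 / 10162048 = -1244.68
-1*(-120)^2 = -14400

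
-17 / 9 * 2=-34 / 9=-3.78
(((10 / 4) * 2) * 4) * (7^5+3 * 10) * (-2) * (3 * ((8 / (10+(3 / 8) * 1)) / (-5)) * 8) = 206893056 / 83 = 2492687.42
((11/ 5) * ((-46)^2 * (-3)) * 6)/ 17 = -418968/ 85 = -4929.04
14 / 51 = 0.27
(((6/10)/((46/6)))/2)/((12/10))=3/92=0.03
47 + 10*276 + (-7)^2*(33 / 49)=2840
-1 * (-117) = 117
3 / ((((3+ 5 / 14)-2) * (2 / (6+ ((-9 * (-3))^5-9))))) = 301326984 / 19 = 15859314.95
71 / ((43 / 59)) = 4189 / 43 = 97.42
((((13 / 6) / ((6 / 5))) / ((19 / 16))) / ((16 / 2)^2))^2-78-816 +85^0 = -6684722303 / 7485696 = -893.00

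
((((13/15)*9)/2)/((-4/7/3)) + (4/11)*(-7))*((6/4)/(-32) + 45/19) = -28594167/535040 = -53.44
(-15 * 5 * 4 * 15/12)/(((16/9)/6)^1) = -10125/8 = -1265.62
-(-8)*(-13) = -104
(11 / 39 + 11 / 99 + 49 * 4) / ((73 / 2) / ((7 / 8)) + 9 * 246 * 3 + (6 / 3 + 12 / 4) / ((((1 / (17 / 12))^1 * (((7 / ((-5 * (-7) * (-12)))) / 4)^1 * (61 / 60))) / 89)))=-4905803 / 3550485159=-0.00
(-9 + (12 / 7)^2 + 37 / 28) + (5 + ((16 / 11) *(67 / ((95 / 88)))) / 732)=1306859 / 3407460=0.38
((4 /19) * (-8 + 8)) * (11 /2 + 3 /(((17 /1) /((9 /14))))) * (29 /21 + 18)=0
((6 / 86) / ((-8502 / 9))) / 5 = -0.00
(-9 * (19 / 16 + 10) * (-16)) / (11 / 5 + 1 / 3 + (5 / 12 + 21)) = 32220 / 479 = 67.27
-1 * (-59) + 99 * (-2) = -139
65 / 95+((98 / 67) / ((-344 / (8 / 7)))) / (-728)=1947575 / 2846428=0.68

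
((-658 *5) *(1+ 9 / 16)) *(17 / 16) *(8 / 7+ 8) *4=-199750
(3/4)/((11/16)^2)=192/121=1.59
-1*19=-19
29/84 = 0.35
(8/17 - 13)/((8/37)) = -7881/136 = -57.95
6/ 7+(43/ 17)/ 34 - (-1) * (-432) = -1744103/ 4046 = -431.07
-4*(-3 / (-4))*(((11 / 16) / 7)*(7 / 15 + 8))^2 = -1951609 / 940800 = -2.07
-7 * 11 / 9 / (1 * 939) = -77 / 8451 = -0.01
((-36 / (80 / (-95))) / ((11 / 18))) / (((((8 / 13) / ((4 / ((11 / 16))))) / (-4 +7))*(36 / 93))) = 5125.76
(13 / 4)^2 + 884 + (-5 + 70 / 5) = 14457 / 16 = 903.56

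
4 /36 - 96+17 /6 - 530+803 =3239 /18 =179.94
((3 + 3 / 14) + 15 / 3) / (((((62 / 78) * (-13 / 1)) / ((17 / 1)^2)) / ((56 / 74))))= -199410 / 1147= -173.85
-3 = -3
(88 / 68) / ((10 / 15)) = 33 / 17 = 1.94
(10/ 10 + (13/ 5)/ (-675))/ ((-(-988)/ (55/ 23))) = 18491/ 7669350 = 0.00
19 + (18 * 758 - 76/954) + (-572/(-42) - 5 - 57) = 45458947/3339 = 13614.54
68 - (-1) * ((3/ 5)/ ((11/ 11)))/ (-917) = 311777/ 4585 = 68.00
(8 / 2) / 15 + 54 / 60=7 / 6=1.17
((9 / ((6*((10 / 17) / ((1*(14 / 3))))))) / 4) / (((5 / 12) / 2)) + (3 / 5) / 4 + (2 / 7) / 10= 10121 / 700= 14.46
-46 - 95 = -141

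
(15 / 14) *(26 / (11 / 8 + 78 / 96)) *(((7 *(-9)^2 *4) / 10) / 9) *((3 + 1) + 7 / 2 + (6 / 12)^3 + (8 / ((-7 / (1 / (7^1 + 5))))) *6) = 110916 / 49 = 2263.59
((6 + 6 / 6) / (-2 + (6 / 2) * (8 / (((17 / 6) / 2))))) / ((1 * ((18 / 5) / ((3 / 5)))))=119 / 1524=0.08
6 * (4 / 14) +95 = 677 / 7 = 96.71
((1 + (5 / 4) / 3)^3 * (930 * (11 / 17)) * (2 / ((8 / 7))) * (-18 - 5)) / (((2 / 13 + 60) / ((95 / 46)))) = -250575325 / 105984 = -2364.28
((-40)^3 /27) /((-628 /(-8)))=-128000 /4239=-30.20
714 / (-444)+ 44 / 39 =-1385 / 2886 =-0.48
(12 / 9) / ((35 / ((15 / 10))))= 2 / 35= 0.06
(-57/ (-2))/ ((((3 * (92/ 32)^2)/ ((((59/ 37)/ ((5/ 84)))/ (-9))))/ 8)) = -8035328/ 293595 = -27.37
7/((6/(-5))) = -35/6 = -5.83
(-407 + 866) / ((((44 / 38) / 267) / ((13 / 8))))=30270591 / 176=171991.99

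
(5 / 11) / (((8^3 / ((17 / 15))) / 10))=85 / 8448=0.01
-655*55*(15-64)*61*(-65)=-6999117125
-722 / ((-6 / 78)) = 9386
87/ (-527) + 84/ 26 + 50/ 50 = 27854/ 6851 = 4.07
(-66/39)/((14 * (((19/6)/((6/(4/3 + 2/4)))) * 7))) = -0.02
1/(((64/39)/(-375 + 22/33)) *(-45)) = 14599/2880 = 5.07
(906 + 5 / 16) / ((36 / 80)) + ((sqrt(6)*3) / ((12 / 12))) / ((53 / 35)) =105*sqrt(6) / 53 + 72505 / 36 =2018.88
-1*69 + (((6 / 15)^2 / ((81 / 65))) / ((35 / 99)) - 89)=-248278 / 1575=-157.64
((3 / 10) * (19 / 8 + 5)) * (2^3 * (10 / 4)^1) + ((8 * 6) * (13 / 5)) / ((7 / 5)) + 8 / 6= 11317 / 84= 134.73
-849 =-849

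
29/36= 0.81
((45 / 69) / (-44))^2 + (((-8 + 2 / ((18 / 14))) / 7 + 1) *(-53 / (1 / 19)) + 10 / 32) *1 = -2568194015 / 32260536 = -79.61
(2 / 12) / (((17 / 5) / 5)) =25 / 102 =0.25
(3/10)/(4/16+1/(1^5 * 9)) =0.83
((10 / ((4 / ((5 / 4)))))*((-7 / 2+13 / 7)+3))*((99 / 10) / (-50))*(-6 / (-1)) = -5643 / 1120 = -5.04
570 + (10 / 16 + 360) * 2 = 1291.25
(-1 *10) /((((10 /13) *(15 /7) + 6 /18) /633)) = -1728090 /541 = -3194.25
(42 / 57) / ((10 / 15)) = 21 / 19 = 1.11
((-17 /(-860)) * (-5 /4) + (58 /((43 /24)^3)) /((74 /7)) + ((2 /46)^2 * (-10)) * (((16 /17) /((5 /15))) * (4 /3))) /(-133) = -51886600789 /8042392560848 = -0.01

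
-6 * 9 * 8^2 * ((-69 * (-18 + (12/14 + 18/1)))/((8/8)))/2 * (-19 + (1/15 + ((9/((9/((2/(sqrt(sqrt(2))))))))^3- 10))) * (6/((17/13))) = -1153211904/85 + 223202304 * 2^(1/4)/119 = -11336663.01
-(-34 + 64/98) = 1634/49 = 33.35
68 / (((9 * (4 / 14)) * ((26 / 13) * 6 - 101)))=-238 / 801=-0.30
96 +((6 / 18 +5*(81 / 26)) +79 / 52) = 17695 / 156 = 113.43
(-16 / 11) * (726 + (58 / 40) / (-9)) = -522604 / 495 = -1055.77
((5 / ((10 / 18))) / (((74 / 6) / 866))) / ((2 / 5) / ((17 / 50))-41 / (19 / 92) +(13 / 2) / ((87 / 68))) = -328528791 / 99954797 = -3.29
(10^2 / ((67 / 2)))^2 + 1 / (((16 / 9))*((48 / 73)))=11223091 / 1149184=9.77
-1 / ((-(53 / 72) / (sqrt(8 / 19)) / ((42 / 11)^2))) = 254016 * sqrt(38) / 121847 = 12.85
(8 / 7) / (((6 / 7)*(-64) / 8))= -1 / 6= -0.17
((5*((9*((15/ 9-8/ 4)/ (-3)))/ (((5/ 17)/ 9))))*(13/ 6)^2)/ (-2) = -2873/ 8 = -359.12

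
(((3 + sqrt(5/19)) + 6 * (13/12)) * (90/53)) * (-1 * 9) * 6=-46170/53 - 4860 * sqrt(95)/1007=-918.17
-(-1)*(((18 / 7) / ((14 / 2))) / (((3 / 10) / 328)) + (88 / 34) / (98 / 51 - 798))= 401.63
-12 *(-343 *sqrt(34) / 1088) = 1029 *sqrt(34) / 272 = 22.06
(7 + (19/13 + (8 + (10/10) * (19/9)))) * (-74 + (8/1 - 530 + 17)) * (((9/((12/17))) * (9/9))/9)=-7129613/468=-15234.22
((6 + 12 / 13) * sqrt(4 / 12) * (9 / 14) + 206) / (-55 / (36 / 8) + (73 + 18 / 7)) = 1215 * sqrt(3) / 51883 + 12978 / 3991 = 3.29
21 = 21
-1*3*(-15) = 45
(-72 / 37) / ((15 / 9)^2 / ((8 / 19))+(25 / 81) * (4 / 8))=-46656 / 161875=-0.29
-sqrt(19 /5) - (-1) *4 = 4 - sqrt(95) /5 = 2.05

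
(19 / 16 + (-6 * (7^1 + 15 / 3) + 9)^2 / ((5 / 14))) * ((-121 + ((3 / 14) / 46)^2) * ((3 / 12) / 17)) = -2624723907241 / 132715520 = -19777.07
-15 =-15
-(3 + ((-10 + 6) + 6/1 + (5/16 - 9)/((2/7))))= 813/32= 25.41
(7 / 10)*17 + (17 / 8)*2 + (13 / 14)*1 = 2391 / 140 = 17.08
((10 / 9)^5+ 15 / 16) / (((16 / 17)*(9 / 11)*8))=464832445 / 1088391168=0.43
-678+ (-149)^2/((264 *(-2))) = -380185/528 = -720.05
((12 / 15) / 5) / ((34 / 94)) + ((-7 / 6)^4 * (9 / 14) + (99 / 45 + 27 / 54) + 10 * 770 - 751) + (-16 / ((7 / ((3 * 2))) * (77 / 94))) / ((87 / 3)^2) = 385796234321101 / 55483797600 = 6953.31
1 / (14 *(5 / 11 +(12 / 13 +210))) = 143 / 423178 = 0.00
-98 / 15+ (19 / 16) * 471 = 132667 / 240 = 552.78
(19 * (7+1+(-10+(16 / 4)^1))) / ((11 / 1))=38 / 11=3.45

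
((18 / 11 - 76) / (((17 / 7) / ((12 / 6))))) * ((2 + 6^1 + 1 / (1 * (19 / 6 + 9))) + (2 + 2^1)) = -10100664 / 13651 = -739.92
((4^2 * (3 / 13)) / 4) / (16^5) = 3 / 3407872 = 0.00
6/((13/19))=114/13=8.77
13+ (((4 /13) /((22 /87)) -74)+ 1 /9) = -76798 /1287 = -59.67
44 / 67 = 0.66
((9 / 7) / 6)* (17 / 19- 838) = -47715 / 266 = -179.38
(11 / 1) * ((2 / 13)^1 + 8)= 89.69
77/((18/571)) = 43967/18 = 2442.61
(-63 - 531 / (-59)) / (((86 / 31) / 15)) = -12555 / 43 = -291.98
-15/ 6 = -5/ 2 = -2.50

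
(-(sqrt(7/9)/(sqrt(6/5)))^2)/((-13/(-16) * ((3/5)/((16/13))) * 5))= -4480/13689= -0.33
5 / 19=0.26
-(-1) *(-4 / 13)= -4 / 13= -0.31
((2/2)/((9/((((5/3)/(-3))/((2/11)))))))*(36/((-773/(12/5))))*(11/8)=121/2319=0.05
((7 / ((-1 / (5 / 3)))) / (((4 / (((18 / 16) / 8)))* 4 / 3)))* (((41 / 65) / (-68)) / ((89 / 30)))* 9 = 348705 / 40282112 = 0.01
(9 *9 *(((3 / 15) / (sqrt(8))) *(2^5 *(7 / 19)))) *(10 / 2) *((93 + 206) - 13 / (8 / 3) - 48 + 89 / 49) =7872633 *sqrt(2) / 133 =83711.16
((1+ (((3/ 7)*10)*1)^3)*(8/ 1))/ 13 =218744/ 4459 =49.06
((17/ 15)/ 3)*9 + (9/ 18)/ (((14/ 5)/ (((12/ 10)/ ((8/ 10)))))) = 1027/ 280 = 3.67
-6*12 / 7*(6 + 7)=-936 / 7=-133.71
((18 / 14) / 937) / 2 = 9 / 13118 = 0.00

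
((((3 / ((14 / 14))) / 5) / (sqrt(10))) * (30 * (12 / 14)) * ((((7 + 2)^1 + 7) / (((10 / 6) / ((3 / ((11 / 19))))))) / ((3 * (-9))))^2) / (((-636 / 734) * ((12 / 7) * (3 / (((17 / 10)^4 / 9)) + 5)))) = -708188590528 * sqrt(10) / 1653604074375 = -1.35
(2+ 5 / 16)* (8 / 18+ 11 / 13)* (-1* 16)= -5587 / 117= -47.75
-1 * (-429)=429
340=340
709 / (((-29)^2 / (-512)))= -363008 / 841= -431.64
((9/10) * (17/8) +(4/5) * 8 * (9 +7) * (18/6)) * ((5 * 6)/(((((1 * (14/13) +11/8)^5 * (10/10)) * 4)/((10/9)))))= 6268043671552/215640781875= 29.07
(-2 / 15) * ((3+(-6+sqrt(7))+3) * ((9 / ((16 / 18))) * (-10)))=27 * sqrt(7) / 2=35.72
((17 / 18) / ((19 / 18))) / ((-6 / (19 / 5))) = -17 / 30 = -0.57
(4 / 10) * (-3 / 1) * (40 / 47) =-48 / 47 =-1.02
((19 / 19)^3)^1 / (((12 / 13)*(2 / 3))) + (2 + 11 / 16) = 69 / 16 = 4.31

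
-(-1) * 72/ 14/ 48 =3/ 28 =0.11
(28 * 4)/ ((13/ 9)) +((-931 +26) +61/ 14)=-149805/ 182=-823.10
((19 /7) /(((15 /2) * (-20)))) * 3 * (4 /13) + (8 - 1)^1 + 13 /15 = 53576 /6825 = 7.85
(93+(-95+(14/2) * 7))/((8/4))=47/2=23.50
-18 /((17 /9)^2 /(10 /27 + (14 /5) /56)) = -6129 /2890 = -2.12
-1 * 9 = -9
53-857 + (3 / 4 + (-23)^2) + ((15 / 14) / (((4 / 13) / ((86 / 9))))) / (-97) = -559346 / 2037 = -274.59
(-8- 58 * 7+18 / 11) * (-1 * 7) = 31752 / 11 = 2886.55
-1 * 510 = -510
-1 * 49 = -49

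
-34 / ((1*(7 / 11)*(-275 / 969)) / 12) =395352 / 175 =2259.15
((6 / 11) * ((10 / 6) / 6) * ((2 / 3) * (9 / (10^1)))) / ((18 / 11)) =1 / 18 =0.06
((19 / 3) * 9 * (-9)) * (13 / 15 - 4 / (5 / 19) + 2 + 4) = 4275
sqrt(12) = 2 * sqrt(3) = 3.46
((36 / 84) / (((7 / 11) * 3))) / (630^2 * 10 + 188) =11 / 194490212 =0.00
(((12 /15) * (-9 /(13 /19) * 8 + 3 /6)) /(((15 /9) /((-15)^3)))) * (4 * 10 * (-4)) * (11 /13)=-3881908800 /169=-22969874.56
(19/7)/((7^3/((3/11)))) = 57/26411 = 0.00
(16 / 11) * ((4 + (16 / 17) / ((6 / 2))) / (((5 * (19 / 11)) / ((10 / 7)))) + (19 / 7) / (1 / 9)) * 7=2728624 / 10659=255.99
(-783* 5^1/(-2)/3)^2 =1703025/4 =425756.25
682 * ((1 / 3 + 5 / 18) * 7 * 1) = 26257 / 9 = 2917.44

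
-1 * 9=-9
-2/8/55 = -1/220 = -0.00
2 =2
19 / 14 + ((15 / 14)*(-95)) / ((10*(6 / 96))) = -323 / 2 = -161.50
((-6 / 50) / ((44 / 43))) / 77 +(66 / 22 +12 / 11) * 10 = 3464871 / 84700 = 40.91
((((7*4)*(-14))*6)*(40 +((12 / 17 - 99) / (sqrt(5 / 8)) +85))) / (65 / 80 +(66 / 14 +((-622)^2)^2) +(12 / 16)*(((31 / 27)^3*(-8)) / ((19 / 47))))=-4104771552000 / 2089792663016140721 +109745172214272*sqrt(10) / 177632376356371961285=-0.00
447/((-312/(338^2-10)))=-8510433/52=-163662.17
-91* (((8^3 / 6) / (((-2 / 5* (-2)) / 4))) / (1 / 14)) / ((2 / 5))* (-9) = 12230400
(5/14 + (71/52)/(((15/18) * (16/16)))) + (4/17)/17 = 264232/131495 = 2.01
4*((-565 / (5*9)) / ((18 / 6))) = -452 / 27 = -16.74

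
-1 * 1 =-1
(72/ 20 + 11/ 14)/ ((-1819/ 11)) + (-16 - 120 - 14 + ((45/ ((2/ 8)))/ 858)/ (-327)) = -297757817099/ 1984692710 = -150.03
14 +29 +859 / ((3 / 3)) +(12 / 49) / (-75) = 1104946 / 1225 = 902.00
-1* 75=-75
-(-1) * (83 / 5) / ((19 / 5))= 83 / 19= 4.37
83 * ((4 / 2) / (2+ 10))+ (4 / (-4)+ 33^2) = 6611 / 6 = 1101.83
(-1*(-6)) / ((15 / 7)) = 14 / 5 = 2.80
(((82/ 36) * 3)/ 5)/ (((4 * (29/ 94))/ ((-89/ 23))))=-171503/ 40020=-4.29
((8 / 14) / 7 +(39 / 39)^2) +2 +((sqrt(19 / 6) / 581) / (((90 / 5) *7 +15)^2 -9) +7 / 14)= sqrt(114) / 69273792 +351 / 98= 3.58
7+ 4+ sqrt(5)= sqrt(5)+ 11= 13.24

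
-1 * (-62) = 62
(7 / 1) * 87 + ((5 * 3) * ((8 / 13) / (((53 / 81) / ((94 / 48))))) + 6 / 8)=1756611 / 2756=637.38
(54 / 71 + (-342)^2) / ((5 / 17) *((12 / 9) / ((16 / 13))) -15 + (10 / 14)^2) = -8253.71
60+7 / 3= 187 / 3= 62.33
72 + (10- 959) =-877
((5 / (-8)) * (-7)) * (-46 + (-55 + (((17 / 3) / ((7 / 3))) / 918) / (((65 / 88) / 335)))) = -1226045 / 2808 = -436.63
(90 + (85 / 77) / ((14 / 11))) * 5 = 44525 / 98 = 454.34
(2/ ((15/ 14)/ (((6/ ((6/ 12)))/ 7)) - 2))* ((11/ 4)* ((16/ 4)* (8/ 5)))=-128/ 5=-25.60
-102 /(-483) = 34 /161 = 0.21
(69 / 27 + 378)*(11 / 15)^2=16577 / 81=204.65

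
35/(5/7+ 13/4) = 980/111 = 8.83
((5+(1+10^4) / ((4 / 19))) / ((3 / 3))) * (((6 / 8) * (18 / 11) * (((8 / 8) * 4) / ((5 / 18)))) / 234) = 5131053 / 1430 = 3588.15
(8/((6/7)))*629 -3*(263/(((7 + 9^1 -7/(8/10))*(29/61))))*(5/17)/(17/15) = 4237262888/729147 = 5811.26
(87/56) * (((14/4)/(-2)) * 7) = -609/32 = -19.03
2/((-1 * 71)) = -2/71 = -0.03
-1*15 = -15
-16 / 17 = -0.94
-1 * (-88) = 88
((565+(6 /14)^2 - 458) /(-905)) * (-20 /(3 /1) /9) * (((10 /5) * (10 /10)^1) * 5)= 210080 /239463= 0.88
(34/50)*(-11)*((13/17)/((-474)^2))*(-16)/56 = 143/19659150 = 0.00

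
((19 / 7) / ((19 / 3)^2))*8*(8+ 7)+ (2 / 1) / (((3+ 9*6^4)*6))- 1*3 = 23835814 / 4655133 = 5.12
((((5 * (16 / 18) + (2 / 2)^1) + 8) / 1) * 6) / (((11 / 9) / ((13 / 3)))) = 286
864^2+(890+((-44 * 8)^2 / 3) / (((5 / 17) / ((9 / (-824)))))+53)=384141197 / 515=745905.24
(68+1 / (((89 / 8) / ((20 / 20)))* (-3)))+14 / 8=74461 / 1068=69.72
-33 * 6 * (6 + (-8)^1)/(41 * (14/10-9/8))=1440/41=35.12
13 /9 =1.44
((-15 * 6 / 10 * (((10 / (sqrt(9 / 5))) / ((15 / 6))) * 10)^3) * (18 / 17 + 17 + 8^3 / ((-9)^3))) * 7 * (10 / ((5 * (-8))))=120455440000 * sqrt(5) / 37179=7244588.40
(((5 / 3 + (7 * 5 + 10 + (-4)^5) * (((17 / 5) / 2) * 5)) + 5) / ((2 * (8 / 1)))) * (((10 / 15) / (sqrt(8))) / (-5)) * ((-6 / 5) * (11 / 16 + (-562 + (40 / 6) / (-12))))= 16517.45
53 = 53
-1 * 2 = -2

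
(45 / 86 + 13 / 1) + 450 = 39863 / 86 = 463.52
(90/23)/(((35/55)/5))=4950/161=30.75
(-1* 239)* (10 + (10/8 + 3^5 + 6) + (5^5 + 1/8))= -6472837/8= -809104.62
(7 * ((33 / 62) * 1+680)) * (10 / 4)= 1476755 / 124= 11909.31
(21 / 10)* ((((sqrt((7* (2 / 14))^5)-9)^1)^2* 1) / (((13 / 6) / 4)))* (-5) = -16128 / 13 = -1240.62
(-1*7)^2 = 49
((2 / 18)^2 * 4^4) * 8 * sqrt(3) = 2048 * sqrt(3) / 81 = 43.79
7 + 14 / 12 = 49 / 6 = 8.17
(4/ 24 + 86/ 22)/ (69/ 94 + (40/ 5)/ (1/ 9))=0.06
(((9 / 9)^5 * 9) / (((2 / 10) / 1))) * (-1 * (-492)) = 22140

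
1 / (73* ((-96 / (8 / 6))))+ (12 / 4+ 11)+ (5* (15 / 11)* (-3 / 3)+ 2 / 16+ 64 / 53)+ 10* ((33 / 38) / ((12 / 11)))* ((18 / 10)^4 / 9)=64768114979 / 3638794500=17.80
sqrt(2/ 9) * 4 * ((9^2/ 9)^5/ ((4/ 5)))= 98415 * sqrt(2)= 139179.83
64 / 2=32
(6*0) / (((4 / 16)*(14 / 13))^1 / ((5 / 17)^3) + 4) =0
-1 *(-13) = 13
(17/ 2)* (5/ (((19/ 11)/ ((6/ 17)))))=165/ 19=8.68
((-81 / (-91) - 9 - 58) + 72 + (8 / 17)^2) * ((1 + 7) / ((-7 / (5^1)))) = -6429120 / 184093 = -34.92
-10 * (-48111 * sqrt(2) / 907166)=240555 * sqrt(2) / 453583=0.75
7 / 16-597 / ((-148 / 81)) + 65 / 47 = 9141769 / 27824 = 328.56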